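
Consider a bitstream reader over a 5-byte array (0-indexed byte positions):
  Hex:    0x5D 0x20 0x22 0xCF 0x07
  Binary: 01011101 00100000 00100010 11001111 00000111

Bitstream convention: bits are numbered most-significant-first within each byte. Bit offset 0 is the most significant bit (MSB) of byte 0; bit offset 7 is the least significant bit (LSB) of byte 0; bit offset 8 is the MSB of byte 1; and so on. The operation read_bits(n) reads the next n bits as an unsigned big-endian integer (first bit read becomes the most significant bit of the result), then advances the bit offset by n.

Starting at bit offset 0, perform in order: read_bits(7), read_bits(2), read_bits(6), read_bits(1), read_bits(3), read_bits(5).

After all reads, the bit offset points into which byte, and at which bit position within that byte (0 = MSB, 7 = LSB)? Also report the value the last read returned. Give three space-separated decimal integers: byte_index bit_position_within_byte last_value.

Read 1: bits[0:7] width=7 -> value=46 (bin 0101110); offset now 7 = byte 0 bit 7; 33 bits remain
Read 2: bits[7:9] width=2 -> value=2 (bin 10); offset now 9 = byte 1 bit 1; 31 bits remain
Read 3: bits[9:15] width=6 -> value=16 (bin 010000); offset now 15 = byte 1 bit 7; 25 bits remain
Read 4: bits[15:16] width=1 -> value=0 (bin 0); offset now 16 = byte 2 bit 0; 24 bits remain
Read 5: bits[16:19] width=3 -> value=1 (bin 001); offset now 19 = byte 2 bit 3; 21 bits remain
Read 6: bits[19:24] width=5 -> value=2 (bin 00010); offset now 24 = byte 3 bit 0; 16 bits remain

Answer: 3 0 2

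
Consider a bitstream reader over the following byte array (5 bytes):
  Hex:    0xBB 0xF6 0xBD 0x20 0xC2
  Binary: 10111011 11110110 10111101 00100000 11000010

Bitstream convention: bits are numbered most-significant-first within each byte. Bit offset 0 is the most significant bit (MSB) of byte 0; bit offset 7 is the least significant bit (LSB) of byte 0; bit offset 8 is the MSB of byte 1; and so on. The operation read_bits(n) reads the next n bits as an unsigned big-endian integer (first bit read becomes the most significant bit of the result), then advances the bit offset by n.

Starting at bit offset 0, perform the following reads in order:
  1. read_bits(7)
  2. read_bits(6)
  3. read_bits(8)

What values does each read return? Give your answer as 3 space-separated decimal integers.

Read 1: bits[0:7] width=7 -> value=93 (bin 1011101); offset now 7 = byte 0 bit 7; 33 bits remain
Read 2: bits[7:13] width=6 -> value=62 (bin 111110); offset now 13 = byte 1 bit 5; 27 bits remain
Read 3: bits[13:21] width=8 -> value=215 (bin 11010111); offset now 21 = byte 2 bit 5; 19 bits remain

Answer: 93 62 215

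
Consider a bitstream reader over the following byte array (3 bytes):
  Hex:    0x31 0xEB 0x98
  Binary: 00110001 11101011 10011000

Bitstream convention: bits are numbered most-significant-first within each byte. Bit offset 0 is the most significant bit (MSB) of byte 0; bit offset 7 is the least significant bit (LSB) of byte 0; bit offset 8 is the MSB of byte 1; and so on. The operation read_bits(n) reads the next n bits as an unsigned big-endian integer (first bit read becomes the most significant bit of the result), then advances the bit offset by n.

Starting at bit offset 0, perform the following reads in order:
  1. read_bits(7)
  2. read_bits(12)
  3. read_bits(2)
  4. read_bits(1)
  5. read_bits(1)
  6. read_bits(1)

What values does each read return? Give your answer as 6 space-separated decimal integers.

Answer: 24 3932 3 0 0 0

Derivation:
Read 1: bits[0:7] width=7 -> value=24 (bin 0011000); offset now 7 = byte 0 bit 7; 17 bits remain
Read 2: bits[7:19] width=12 -> value=3932 (bin 111101011100); offset now 19 = byte 2 bit 3; 5 bits remain
Read 3: bits[19:21] width=2 -> value=3 (bin 11); offset now 21 = byte 2 bit 5; 3 bits remain
Read 4: bits[21:22] width=1 -> value=0 (bin 0); offset now 22 = byte 2 bit 6; 2 bits remain
Read 5: bits[22:23] width=1 -> value=0 (bin 0); offset now 23 = byte 2 bit 7; 1 bits remain
Read 6: bits[23:24] width=1 -> value=0 (bin 0); offset now 24 = byte 3 bit 0; 0 bits remain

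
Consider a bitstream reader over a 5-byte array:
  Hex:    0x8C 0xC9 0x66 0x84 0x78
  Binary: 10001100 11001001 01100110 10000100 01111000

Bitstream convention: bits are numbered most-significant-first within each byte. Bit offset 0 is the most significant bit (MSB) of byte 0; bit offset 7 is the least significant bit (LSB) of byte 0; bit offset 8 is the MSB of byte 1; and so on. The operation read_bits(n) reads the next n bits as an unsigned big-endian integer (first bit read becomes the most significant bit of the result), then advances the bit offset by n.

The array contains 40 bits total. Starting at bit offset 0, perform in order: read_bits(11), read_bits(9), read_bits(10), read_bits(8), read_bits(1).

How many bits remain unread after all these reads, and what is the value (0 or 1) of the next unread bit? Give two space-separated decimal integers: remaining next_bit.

Read 1: bits[0:11] width=11 -> value=1126 (bin 10001100110); offset now 11 = byte 1 bit 3; 29 bits remain
Read 2: bits[11:20] width=9 -> value=150 (bin 010010110); offset now 20 = byte 2 bit 4; 20 bits remain
Read 3: bits[20:30] width=10 -> value=417 (bin 0110100001); offset now 30 = byte 3 bit 6; 10 bits remain
Read 4: bits[30:38] width=8 -> value=30 (bin 00011110); offset now 38 = byte 4 bit 6; 2 bits remain
Read 5: bits[38:39] width=1 -> value=0 (bin 0); offset now 39 = byte 4 bit 7; 1 bits remain

Answer: 1 0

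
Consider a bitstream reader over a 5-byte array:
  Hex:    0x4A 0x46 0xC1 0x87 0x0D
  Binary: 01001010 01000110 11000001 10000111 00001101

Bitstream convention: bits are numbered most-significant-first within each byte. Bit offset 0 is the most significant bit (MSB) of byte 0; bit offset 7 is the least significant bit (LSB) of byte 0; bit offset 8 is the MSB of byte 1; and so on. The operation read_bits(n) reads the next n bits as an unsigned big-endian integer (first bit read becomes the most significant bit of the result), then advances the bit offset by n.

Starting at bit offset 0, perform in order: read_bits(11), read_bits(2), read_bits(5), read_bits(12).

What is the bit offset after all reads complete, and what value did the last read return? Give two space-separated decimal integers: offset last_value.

Answer: 30 97

Derivation:
Read 1: bits[0:11] width=11 -> value=594 (bin 01001010010); offset now 11 = byte 1 bit 3; 29 bits remain
Read 2: bits[11:13] width=2 -> value=0 (bin 00); offset now 13 = byte 1 bit 5; 27 bits remain
Read 3: bits[13:18] width=5 -> value=27 (bin 11011); offset now 18 = byte 2 bit 2; 22 bits remain
Read 4: bits[18:30] width=12 -> value=97 (bin 000001100001); offset now 30 = byte 3 bit 6; 10 bits remain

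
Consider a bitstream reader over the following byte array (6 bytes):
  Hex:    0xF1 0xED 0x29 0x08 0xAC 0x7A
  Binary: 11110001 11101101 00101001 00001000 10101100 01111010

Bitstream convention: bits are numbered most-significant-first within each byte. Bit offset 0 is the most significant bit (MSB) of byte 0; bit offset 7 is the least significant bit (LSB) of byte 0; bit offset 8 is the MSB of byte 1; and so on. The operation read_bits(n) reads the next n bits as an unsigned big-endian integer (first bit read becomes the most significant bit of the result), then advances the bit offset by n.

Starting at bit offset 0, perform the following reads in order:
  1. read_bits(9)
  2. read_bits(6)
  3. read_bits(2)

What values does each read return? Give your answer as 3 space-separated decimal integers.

Answer: 483 54 2

Derivation:
Read 1: bits[0:9] width=9 -> value=483 (bin 111100011); offset now 9 = byte 1 bit 1; 39 bits remain
Read 2: bits[9:15] width=6 -> value=54 (bin 110110); offset now 15 = byte 1 bit 7; 33 bits remain
Read 3: bits[15:17] width=2 -> value=2 (bin 10); offset now 17 = byte 2 bit 1; 31 bits remain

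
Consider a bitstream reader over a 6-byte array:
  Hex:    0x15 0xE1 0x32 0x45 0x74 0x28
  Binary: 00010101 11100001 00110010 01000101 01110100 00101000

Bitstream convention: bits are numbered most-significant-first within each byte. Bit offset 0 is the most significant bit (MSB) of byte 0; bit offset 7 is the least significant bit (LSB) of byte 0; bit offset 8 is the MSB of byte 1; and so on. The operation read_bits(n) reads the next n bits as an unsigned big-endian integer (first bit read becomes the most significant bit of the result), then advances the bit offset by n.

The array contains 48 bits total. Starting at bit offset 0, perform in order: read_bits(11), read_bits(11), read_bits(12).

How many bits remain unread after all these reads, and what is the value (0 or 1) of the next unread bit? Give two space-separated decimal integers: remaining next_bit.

Answer: 14 1

Derivation:
Read 1: bits[0:11] width=11 -> value=175 (bin 00010101111); offset now 11 = byte 1 bit 3; 37 bits remain
Read 2: bits[11:22] width=11 -> value=76 (bin 00001001100); offset now 22 = byte 2 bit 6; 26 bits remain
Read 3: bits[22:34] width=12 -> value=2325 (bin 100100010101); offset now 34 = byte 4 bit 2; 14 bits remain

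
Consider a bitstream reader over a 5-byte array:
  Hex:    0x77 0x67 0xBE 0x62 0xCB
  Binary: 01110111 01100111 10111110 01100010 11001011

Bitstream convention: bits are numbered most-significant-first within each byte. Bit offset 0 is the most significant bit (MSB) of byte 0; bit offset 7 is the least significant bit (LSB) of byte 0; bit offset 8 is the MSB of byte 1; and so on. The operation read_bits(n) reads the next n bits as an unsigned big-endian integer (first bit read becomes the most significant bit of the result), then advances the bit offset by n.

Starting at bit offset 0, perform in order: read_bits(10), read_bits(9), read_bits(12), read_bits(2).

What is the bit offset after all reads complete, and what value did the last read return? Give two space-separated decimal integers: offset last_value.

Answer: 33 1

Derivation:
Read 1: bits[0:10] width=10 -> value=477 (bin 0111011101); offset now 10 = byte 1 bit 2; 30 bits remain
Read 2: bits[10:19] width=9 -> value=317 (bin 100111101); offset now 19 = byte 2 bit 3; 21 bits remain
Read 3: bits[19:31] width=12 -> value=3889 (bin 111100110001); offset now 31 = byte 3 bit 7; 9 bits remain
Read 4: bits[31:33] width=2 -> value=1 (bin 01); offset now 33 = byte 4 bit 1; 7 bits remain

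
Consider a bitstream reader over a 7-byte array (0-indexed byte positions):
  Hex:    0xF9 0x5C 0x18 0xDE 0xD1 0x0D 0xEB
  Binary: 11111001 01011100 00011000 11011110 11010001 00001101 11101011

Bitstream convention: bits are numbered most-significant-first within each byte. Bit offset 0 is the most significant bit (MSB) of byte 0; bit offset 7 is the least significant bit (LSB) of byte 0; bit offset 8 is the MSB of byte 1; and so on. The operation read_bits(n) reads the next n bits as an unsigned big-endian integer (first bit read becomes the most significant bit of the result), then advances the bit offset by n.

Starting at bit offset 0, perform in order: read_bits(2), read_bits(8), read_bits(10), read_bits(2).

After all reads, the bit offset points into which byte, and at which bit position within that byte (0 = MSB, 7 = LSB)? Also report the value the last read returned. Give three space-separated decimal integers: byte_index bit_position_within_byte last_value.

Read 1: bits[0:2] width=2 -> value=3 (bin 11); offset now 2 = byte 0 bit 2; 54 bits remain
Read 2: bits[2:10] width=8 -> value=229 (bin 11100101); offset now 10 = byte 1 bit 2; 46 bits remain
Read 3: bits[10:20] width=10 -> value=449 (bin 0111000001); offset now 20 = byte 2 bit 4; 36 bits remain
Read 4: bits[20:22] width=2 -> value=2 (bin 10); offset now 22 = byte 2 bit 6; 34 bits remain

Answer: 2 6 2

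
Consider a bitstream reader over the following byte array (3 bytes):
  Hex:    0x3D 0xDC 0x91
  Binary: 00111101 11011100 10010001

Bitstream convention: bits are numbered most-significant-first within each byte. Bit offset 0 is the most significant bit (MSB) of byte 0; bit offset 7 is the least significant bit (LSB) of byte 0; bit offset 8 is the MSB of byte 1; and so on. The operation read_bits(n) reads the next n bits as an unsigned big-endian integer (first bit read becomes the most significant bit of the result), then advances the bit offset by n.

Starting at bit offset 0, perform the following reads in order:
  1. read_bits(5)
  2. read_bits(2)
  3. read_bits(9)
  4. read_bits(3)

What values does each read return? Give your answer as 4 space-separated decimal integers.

Read 1: bits[0:5] width=5 -> value=7 (bin 00111); offset now 5 = byte 0 bit 5; 19 bits remain
Read 2: bits[5:7] width=2 -> value=2 (bin 10); offset now 7 = byte 0 bit 7; 17 bits remain
Read 3: bits[7:16] width=9 -> value=476 (bin 111011100); offset now 16 = byte 2 bit 0; 8 bits remain
Read 4: bits[16:19] width=3 -> value=4 (bin 100); offset now 19 = byte 2 bit 3; 5 bits remain

Answer: 7 2 476 4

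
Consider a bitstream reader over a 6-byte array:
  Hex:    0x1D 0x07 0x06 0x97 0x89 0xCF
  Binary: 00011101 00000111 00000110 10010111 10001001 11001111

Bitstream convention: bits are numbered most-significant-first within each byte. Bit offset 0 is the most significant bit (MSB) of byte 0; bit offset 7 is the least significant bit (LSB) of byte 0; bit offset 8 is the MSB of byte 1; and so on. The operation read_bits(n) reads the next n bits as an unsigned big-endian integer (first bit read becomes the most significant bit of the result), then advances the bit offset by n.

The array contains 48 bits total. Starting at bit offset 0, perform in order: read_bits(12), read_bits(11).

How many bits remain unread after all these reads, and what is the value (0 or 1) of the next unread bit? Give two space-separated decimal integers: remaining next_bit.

Answer: 25 0

Derivation:
Read 1: bits[0:12] width=12 -> value=464 (bin 000111010000); offset now 12 = byte 1 bit 4; 36 bits remain
Read 2: bits[12:23] width=11 -> value=899 (bin 01110000011); offset now 23 = byte 2 bit 7; 25 bits remain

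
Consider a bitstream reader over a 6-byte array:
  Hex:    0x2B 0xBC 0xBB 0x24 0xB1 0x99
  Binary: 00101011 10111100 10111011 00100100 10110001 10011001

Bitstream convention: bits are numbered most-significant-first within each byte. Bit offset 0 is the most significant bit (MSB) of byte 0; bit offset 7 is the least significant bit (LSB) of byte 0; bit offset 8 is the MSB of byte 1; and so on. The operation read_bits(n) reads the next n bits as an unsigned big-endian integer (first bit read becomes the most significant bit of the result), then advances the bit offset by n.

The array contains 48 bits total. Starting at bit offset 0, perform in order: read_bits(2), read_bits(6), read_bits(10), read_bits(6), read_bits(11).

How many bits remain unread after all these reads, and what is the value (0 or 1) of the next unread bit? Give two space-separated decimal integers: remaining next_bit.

Read 1: bits[0:2] width=2 -> value=0 (bin 00); offset now 2 = byte 0 bit 2; 46 bits remain
Read 2: bits[2:8] width=6 -> value=43 (bin 101011); offset now 8 = byte 1 bit 0; 40 bits remain
Read 3: bits[8:18] width=10 -> value=754 (bin 1011110010); offset now 18 = byte 2 bit 2; 30 bits remain
Read 4: bits[18:24] width=6 -> value=59 (bin 111011); offset now 24 = byte 3 bit 0; 24 bits remain
Read 5: bits[24:35] width=11 -> value=293 (bin 00100100101); offset now 35 = byte 4 bit 3; 13 bits remain

Answer: 13 1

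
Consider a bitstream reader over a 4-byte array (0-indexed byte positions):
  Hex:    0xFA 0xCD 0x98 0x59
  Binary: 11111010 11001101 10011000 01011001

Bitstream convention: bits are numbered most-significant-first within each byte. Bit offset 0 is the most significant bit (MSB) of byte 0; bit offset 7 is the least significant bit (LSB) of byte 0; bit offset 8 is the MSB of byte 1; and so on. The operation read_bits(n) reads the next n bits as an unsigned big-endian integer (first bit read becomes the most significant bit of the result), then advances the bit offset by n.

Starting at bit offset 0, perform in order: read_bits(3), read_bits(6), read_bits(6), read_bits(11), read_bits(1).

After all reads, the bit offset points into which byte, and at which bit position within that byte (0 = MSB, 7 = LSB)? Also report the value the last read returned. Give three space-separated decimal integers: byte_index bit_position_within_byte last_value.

Read 1: bits[0:3] width=3 -> value=7 (bin 111); offset now 3 = byte 0 bit 3; 29 bits remain
Read 2: bits[3:9] width=6 -> value=53 (bin 110101); offset now 9 = byte 1 bit 1; 23 bits remain
Read 3: bits[9:15] width=6 -> value=38 (bin 100110); offset now 15 = byte 1 bit 7; 17 bits remain
Read 4: bits[15:26] width=11 -> value=1633 (bin 11001100001); offset now 26 = byte 3 bit 2; 6 bits remain
Read 5: bits[26:27] width=1 -> value=0 (bin 0); offset now 27 = byte 3 bit 3; 5 bits remain

Answer: 3 3 0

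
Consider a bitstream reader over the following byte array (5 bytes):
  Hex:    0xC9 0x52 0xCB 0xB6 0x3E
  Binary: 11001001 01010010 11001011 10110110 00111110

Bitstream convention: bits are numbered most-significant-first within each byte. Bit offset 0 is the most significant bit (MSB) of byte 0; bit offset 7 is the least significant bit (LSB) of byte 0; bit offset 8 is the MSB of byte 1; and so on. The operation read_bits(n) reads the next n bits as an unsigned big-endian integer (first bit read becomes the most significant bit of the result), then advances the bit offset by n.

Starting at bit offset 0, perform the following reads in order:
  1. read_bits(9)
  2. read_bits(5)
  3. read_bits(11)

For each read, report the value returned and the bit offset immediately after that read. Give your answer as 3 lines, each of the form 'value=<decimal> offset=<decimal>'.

Answer: value=402 offset=9
value=20 offset=14
value=1431 offset=25

Derivation:
Read 1: bits[0:9] width=9 -> value=402 (bin 110010010); offset now 9 = byte 1 bit 1; 31 bits remain
Read 2: bits[9:14] width=5 -> value=20 (bin 10100); offset now 14 = byte 1 bit 6; 26 bits remain
Read 3: bits[14:25] width=11 -> value=1431 (bin 10110010111); offset now 25 = byte 3 bit 1; 15 bits remain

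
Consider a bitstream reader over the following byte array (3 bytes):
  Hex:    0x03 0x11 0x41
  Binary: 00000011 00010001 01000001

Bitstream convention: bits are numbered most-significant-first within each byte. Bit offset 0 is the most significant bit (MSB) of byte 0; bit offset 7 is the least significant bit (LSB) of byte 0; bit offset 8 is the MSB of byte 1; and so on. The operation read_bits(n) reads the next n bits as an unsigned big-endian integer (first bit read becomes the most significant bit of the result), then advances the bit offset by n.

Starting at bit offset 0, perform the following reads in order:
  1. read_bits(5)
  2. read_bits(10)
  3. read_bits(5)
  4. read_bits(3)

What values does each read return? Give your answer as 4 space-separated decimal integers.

Answer: 0 392 20 0

Derivation:
Read 1: bits[0:5] width=5 -> value=0 (bin 00000); offset now 5 = byte 0 bit 5; 19 bits remain
Read 2: bits[5:15] width=10 -> value=392 (bin 0110001000); offset now 15 = byte 1 bit 7; 9 bits remain
Read 3: bits[15:20] width=5 -> value=20 (bin 10100); offset now 20 = byte 2 bit 4; 4 bits remain
Read 4: bits[20:23] width=3 -> value=0 (bin 000); offset now 23 = byte 2 bit 7; 1 bits remain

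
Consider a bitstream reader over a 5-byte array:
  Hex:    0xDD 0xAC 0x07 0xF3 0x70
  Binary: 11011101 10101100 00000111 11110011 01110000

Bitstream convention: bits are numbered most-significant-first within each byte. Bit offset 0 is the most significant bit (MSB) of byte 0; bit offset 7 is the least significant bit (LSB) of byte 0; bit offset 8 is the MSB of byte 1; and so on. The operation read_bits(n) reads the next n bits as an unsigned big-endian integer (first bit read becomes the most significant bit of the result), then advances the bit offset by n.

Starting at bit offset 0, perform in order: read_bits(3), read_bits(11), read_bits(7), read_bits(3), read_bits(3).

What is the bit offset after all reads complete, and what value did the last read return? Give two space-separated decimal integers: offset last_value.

Read 1: bits[0:3] width=3 -> value=6 (bin 110); offset now 3 = byte 0 bit 3; 37 bits remain
Read 2: bits[3:14] width=11 -> value=1899 (bin 11101101011); offset now 14 = byte 1 bit 6; 26 bits remain
Read 3: bits[14:21] width=7 -> value=0 (bin 0000000); offset now 21 = byte 2 bit 5; 19 bits remain
Read 4: bits[21:24] width=3 -> value=7 (bin 111); offset now 24 = byte 3 bit 0; 16 bits remain
Read 5: bits[24:27] width=3 -> value=7 (bin 111); offset now 27 = byte 3 bit 3; 13 bits remain

Answer: 27 7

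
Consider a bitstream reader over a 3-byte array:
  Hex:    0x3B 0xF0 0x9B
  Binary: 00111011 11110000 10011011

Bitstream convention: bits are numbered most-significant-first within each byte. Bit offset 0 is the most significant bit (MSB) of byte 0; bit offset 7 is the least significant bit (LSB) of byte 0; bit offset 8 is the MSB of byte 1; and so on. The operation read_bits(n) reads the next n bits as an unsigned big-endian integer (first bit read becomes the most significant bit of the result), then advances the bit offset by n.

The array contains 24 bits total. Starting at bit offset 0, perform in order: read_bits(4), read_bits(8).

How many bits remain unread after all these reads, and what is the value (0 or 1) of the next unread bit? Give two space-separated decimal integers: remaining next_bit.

Answer: 12 0

Derivation:
Read 1: bits[0:4] width=4 -> value=3 (bin 0011); offset now 4 = byte 0 bit 4; 20 bits remain
Read 2: bits[4:12] width=8 -> value=191 (bin 10111111); offset now 12 = byte 1 bit 4; 12 bits remain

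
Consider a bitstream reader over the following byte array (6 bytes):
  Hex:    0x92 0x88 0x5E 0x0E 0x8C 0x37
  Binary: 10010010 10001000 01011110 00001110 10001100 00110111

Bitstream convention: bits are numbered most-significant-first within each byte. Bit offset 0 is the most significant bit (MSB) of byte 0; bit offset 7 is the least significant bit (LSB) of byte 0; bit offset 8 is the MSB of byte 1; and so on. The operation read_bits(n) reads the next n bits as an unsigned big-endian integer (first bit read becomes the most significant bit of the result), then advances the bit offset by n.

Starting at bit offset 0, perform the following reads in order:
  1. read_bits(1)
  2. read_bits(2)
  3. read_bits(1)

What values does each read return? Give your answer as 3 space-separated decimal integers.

Answer: 1 0 1

Derivation:
Read 1: bits[0:1] width=1 -> value=1 (bin 1); offset now 1 = byte 0 bit 1; 47 bits remain
Read 2: bits[1:3] width=2 -> value=0 (bin 00); offset now 3 = byte 0 bit 3; 45 bits remain
Read 3: bits[3:4] width=1 -> value=1 (bin 1); offset now 4 = byte 0 bit 4; 44 bits remain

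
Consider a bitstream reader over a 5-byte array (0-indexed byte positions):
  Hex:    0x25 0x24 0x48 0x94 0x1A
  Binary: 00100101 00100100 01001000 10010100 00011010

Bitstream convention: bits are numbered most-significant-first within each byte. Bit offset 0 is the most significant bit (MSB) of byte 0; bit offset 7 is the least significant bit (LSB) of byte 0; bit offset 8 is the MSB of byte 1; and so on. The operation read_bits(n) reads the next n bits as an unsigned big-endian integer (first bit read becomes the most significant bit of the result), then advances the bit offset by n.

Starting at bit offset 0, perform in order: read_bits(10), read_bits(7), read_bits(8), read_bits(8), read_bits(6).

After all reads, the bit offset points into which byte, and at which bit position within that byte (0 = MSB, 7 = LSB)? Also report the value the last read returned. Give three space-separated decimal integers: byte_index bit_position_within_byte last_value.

Answer: 4 7 13

Derivation:
Read 1: bits[0:10] width=10 -> value=148 (bin 0010010100); offset now 10 = byte 1 bit 2; 30 bits remain
Read 2: bits[10:17] width=7 -> value=72 (bin 1001000); offset now 17 = byte 2 bit 1; 23 bits remain
Read 3: bits[17:25] width=8 -> value=145 (bin 10010001); offset now 25 = byte 3 bit 1; 15 bits remain
Read 4: bits[25:33] width=8 -> value=40 (bin 00101000); offset now 33 = byte 4 bit 1; 7 bits remain
Read 5: bits[33:39] width=6 -> value=13 (bin 001101); offset now 39 = byte 4 bit 7; 1 bits remain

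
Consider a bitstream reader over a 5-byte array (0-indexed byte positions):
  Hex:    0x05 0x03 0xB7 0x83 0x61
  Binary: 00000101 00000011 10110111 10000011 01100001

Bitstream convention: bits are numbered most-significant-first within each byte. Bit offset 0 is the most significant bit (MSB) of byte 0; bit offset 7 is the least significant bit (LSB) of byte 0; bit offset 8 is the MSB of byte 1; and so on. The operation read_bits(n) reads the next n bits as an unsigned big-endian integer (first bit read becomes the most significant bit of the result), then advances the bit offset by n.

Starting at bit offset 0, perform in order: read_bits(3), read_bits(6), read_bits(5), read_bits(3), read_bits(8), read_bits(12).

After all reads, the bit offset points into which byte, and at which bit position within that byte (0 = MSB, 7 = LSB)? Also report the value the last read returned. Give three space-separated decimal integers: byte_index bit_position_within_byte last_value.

Read 1: bits[0:3] width=3 -> value=0 (bin 000); offset now 3 = byte 0 bit 3; 37 bits remain
Read 2: bits[3:9] width=6 -> value=10 (bin 001010); offset now 9 = byte 1 bit 1; 31 bits remain
Read 3: bits[9:14] width=5 -> value=0 (bin 00000); offset now 14 = byte 1 bit 6; 26 bits remain
Read 4: bits[14:17] width=3 -> value=7 (bin 111); offset now 17 = byte 2 bit 1; 23 bits remain
Read 5: bits[17:25] width=8 -> value=111 (bin 01101111); offset now 25 = byte 3 bit 1; 15 bits remain
Read 6: bits[25:37] width=12 -> value=108 (bin 000001101100); offset now 37 = byte 4 bit 5; 3 bits remain

Answer: 4 5 108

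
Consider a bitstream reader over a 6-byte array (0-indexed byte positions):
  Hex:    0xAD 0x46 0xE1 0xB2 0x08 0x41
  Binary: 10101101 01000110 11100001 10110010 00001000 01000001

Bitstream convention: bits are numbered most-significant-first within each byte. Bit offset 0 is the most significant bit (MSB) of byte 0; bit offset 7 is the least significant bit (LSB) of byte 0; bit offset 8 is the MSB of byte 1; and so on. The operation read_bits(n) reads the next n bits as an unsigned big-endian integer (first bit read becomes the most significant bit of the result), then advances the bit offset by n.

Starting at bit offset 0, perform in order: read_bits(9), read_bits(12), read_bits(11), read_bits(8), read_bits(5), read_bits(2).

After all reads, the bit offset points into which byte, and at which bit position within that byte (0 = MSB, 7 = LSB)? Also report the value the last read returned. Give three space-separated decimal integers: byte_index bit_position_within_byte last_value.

Answer: 5 7 0

Derivation:
Read 1: bits[0:9] width=9 -> value=346 (bin 101011010); offset now 9 = byte 1 bit 1; 39 bits remain
Read 2: bits[9:21] width=12 -> value=2268 (bin 100011011100); offset now 21 = byte 2 bit 5; 27 bits remain
Read 3: bits[21:32] width=11 -> value=434 (bin 00110110010); offset now 32 = byte 4 bit 0; 16 bits remain
Read 4: bits[32:40] width=8 -> value=8 (bin 00001000); offset now 40 = byte 5 bit 0; 8 bits remain
Read 5: bits[40:45] width=5 -> value=8 (bin 01000); offset now 45 = byte 5 bit 5; 3 bits remain
Read 6: bits[45:47] width=2 -> value=0 (bin 00); offset now 47 = byte 5 bit 7; 1 bits remain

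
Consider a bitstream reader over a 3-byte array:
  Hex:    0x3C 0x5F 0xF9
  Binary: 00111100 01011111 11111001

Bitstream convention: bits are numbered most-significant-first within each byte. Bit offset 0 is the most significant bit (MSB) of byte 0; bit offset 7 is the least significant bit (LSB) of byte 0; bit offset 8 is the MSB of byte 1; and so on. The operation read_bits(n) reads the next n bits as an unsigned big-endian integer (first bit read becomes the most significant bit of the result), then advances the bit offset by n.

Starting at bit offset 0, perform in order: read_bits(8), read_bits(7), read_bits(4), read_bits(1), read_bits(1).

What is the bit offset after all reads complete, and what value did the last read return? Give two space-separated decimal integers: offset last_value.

Answer: 21 1

Derivation:
Read 1: bits[0:8] width=8 -> value=60 (bin 00111100); offset now 8 = byte 1 bit 0; 16 bits remain
Read 2: bits[8:15] width=7 -> value=47 (bin 0101111); offset now 15 = byte 1 bit 7; 9 bits remain
Read 3: bits[15:19] width=4 -> value=15 (bin 1111); offset now 19 = byte 2 bit 3; 5 bits remain
Read 4: bits[19:20] width=1 -> value=1 (bin 1); offset now 20 = byte 2 bit 4; 4 bits remain
Read 5: bits[20:21] width=1 -> value=1 (bin 1); offset now 21 = byte 2 bit 5; 3 bits remain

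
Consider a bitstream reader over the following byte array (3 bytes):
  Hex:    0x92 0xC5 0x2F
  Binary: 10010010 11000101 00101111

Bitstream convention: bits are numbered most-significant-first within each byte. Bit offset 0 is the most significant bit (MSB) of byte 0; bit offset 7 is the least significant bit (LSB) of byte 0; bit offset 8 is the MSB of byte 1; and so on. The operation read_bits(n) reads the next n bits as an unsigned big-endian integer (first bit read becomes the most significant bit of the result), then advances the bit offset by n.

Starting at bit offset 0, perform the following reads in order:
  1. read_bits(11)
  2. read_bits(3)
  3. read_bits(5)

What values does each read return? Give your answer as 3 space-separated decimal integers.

Answer: 1174 1 9

Derivation:
Read 1: bits[0:11] width=11 -> value=1174 (bin 10010010110); offset now 11 = byte 1 bit 3; 13 bits remain
Read 2: bits[11:14] width=3 -> value=1 (bin 001); offset now 14 = byte 1 bit 6; 10 bits remain
Read 3: bits[14:19] width=5 -> value=9 (bin 01001); offset now 19 = byte 2 bit 3; 5 bits remain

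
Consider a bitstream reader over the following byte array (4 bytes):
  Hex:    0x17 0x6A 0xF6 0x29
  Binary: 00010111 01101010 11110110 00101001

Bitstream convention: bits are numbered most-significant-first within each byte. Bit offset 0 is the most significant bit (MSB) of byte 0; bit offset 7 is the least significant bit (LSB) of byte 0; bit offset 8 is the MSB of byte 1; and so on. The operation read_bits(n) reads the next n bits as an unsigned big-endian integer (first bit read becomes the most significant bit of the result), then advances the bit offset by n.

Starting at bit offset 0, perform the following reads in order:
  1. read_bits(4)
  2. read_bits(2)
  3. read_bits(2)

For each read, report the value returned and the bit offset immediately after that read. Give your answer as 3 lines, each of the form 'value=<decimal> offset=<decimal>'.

Read 1: bits[0:4] width=4 -> value=1 (bin 0001); offset now 4 = byte 0 bit 4; 28 bits remain
Read 2: bits[4:6] width=2 -> value=1 (bin 01); offset now 6 = byte 0 bit 6; 26 bits remain
Read 3: bits[6:8] width=2 -> value=3 (bin 11); offset now 8 = byte 1 bit 0; 24 bits remain

Answer: value=1 offset=4
value=1 offset=6
value=3 offset=8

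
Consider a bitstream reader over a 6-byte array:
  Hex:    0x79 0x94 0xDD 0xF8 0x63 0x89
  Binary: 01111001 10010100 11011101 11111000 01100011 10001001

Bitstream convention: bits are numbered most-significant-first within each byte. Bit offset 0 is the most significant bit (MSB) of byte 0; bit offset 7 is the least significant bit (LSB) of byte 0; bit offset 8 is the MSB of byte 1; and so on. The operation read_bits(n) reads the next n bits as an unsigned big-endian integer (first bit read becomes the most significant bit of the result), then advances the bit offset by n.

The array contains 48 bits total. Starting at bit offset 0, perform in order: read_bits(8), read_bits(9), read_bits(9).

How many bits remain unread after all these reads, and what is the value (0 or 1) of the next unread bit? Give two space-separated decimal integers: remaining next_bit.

Answer: 22 1

Derivation:
Read 1: bits[0:8] width=8 -> value=121 (bin 01111001); offset now 8 = byte 1 bit 0; 40 bits remain
Read 2: bits[8:17] width=9 -> value=297 (bin 100101001); offset now 17 = byte 2 bit 1; 31 bits remain
Read 3: bits[17:26] width=9 -> value=375 (bin 101110111); offset now 26 = byte 3 bit 2; 22 bits remain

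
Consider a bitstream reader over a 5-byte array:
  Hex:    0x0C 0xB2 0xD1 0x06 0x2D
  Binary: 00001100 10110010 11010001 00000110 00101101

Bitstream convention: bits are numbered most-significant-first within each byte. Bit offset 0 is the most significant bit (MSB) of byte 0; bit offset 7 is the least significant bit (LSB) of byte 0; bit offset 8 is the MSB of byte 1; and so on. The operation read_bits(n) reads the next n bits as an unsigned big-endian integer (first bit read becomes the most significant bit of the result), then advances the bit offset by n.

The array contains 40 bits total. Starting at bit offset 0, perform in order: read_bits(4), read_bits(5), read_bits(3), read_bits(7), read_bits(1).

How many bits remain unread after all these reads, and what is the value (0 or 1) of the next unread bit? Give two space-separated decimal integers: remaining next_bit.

Read 1: bits[0:4] width=4 -> value=0 (bin 0000); offset now 4 = byte 0 bit 4; 36 bits remain
Read 2: bits[4:9] width=5 -> value=25 (bin 11001); offset now 9 = byte 1 bit 1; 31 bits remain
Read 3: bits[9:12] width=3 -> value=3 (bin 011); offset now 12 = byte 1 bit 4; 28 bits remain
Read 4: bits[12:19] width=7 -> value=22 (bin 0010110); offset now 19 = byte 2 bit 3; 21 bits remain
Read 5: bits[19:20] width=1 -> value=1 (bin 1); offset now 20 = byte 2 bit 4; 20 bits remain

Answer: 20 0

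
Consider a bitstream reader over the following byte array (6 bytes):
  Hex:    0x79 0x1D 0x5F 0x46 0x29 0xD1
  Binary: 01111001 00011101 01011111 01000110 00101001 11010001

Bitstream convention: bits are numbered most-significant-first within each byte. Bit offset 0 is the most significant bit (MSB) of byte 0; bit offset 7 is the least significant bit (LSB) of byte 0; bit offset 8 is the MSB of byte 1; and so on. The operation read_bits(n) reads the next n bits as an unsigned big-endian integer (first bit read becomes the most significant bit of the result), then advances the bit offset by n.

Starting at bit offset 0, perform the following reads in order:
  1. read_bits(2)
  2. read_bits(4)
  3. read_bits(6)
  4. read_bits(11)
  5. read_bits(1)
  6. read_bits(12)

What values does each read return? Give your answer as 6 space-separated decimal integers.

Answer: 1 14 17 1711 1 1122

Derivation:
Read 1: bits[0:2] width=2 -> value=1 (bin 01); offset now 2 = byte 0 bit 2; 46 bits remain
Read 2: bits[2:6] width=4 -> value=14 (bin 1110); offset now 6 = byte 0 bit 6; 42 bits remain
Read 3: bits[6:12] width=6 -> value=17 (bin 010001); offset now 12 = byte 1 bit 4; 36 bits remain
Read 4: bits[12:23] width=11 -> value=1711 (bin 11010101111); offset now 23 = byte 2 bit 7; 25 bits remain
Read 5: bits[23:24] width=1 -> value=1 (bin 1); offset now 24 = byte 3 bit 0; 24 bits remain
Read 6: bits[24:36] width=12 -> value=1122 (bin 010001100010); offset now 36 = byte 4 bit 4; 12 bits remain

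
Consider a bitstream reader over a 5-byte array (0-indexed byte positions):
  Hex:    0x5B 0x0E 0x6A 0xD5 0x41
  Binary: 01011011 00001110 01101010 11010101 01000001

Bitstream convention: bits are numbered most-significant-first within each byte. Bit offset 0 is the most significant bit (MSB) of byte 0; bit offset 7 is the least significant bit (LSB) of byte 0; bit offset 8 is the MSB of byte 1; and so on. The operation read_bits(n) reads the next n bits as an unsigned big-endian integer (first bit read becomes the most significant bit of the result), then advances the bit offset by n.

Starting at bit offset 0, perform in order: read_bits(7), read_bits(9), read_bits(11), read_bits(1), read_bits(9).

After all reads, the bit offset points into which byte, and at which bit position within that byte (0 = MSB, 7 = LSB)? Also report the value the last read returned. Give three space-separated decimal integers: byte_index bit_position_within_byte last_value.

Read 1: bits[0:7] width=7 -> value=45 (bin 0101101); offset now 7 = byte 0 bit 7; 33 bits remain
Read 2: bits[7:16] width=9 -> value=270 (bin 100001110); offset now 16 = byte 2 bit 0; 24 bits remain
Read 3: bits[16:27] width=11 -> value=854 (bin 01101010110); offset now 27 = byte 3 bit 3; 13 bits remain
Read 4: bits[27:28] width=1 -> value=1 (bin 1); offset now 28 = byte 3 bit 4; 12 bits remain
Read 5: bits[28:37] width=9 -> value=168 (bin 010101000); offset now 37 = byte 4 bit 5; 3 bits remain

Answer: 4 5 168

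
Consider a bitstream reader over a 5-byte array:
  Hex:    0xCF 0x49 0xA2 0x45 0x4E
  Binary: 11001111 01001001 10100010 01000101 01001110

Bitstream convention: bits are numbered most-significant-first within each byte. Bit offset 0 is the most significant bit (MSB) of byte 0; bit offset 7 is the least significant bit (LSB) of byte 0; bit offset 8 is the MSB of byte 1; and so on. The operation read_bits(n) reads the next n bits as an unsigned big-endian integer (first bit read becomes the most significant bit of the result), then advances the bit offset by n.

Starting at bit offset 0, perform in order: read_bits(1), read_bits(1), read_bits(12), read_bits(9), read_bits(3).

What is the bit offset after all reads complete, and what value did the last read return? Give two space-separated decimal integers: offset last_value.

Read 1: bits[0:1] width=1 -> value=1 (bin 1); offset now 1 = byte 0 bit 1; 39 bits remain
Read 2: bits[1:2] width=1 -> value=1 (bin 1); offset now 2 = byte 0 bit 2; 38 bits remain
Read 3: bits[2:14] width=12 -> value=978 (bin 001111010010); offset now 14 = byte 1 bit 6; 26 bits remain
Read 4: bits[14:23] width=9 -> value=209 (bin 011010001); offset now 23 = byte 2 bit 7; 17 bits remain
Read 5: bits[23:26] width=3 -> value=1 (bin 001); offset now 26 = byte 3 bit 2; 14 bits remain

Answer: 26 1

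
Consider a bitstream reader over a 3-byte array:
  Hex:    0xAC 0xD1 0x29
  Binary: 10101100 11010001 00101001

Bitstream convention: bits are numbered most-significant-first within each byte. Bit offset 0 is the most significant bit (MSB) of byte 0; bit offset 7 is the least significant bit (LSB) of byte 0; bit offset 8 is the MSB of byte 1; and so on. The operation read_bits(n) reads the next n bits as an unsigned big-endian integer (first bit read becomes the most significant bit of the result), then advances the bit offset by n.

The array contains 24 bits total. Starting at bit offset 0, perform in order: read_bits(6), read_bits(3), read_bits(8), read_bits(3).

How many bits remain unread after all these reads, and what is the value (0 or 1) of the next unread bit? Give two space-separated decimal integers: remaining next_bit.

Answer: 4 1

Derivation:
Read 1: bits[0:6] width=6 -> value=43 (bin 101011); offset now 6 = byte 0 bit 6; 18 bits remain
Read 2: bits[6:9] width=3 -> value=1 (bin 001); offset now 9 = byte 1 bit 1; 15 bits remain
Read 3: bits[9:17] width=8 -> value=162 (bin 10100010); offset now 17 = byte 2 bit 1; 7 bits remain
Read 4: bits[17:20] width=3 -> value=2 (bin 010); offset now 20 = byte 2 bit 4; 4 bits remain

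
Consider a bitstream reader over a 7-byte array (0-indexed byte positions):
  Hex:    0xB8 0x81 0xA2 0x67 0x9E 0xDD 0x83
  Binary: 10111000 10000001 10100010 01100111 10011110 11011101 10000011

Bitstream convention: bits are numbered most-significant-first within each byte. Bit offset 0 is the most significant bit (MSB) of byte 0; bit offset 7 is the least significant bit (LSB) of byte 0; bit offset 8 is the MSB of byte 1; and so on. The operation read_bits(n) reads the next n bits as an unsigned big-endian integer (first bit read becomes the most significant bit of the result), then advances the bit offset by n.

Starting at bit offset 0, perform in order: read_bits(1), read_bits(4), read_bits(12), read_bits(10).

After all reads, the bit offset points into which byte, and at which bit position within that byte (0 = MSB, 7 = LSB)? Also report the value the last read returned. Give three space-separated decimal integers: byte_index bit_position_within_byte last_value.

Answer: 3 3 275

Derivation:
Read 1: bits[0:1] width=1 -> value=1 (bin 1); offset now 1 = byte 0 bit 1; 55 bits remain
Read 2: bits[1:5] width=4 -> value=7 (bin 0111); offset now 5 = byte 0 bit 5; 51 bits remain
Read 3: bits[5:17] width=12 -> value=259 (bin 000100000011); offset now 17 = byte 2 bit 1; 39 bits remain
Read 4: bits[17:27] width=10 -> value=275 (bin 0100010011); offset now 27 = byte 3 bit 3; 29 bits remain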